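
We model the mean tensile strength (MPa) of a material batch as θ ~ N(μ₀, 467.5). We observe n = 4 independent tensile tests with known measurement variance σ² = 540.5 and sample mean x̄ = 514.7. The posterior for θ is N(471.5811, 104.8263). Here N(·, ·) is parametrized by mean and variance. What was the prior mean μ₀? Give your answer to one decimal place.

μ₀ = 322.4

The posterior mean is a precision-weighted average: μ_n = (τ₀μ₀ + τ_data·x̄)/(τ₀+τ_data), with τ₀=1/σ₀² and τ_data=n/σ².
Here τ₀ = 1/467.5 = 0.002139 and τ_data = 4/540.5 = 0.007401, so τ_n = 0.009540.
Rearranging for μ₀: μ₀ = (μ_n·τ_n − τ_data·x̄)/τ₀ = (471.5811·0.009540 − 0.007401·514.7) / 0.002139 = 0.689589/0.002139 ≈ 322.4.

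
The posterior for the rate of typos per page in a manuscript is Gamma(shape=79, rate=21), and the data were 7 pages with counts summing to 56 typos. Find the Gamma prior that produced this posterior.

A Gamma(α, β) prior (rate parametrization) on a Poisson rate with n observations summing to S gives posterior Gamma(α+S, β+n).
So α = 79 − 56 = 23 and β = 21 − 7 = 14.

Gamma(shape=23, rate=14)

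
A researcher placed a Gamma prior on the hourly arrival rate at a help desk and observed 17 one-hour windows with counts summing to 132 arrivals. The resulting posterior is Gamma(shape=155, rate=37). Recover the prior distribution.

Gamma–Poisson conjugacy: posterior shape = α + Σxᵢ, posterior rate = β + n.
So α = 155 − 132 = 23 and β = 37 − 17 = 20.

Gamma(shape=23, rate=20)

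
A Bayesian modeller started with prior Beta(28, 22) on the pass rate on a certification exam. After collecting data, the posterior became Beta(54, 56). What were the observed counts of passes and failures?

26 passes and 34 failures

Beta is conjugate to the binomial likelihood: posterior = Beta(a+s, b+f).
So s = 54 − 28 = 26 and f = 56 − 22 = 34.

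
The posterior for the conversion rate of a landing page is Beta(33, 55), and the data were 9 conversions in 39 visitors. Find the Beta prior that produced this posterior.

Under Beta–binomial conjugacy the posterior parameters are (α+s, β+f).
Subtract the data counts: 33−9=24, 55−30=25.

Beta(24, 25)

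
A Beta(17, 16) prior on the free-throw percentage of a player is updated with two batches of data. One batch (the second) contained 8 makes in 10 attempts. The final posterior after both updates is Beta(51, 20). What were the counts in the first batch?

Sequential conjugate updates are equivalent to a single update on the pooled data, so total successes = posterior α − prior α and total failures = posterior β − prior β.
Total across both batches: 51−17=34 makes, 20−16=4 misses.
Subtract the second batch: 34−8=26 makes and 4−2=2 misses.

26 makes and 2 misses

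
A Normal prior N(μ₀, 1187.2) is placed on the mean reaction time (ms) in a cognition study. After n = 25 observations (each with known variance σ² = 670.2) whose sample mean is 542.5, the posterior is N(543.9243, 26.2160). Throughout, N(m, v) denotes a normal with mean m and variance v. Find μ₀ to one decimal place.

With known observation variance, the Normal–Normal posterior has precision τ_n = τ₀ + n/σ² and mean μ_n = (τ₀μ₀ + (n/σ²)x̄)/τ_n.
Here τ₀ = 1/1187.2 = 0.000842 and τ_data = 25/670.2 = 0.037302, so τ_n = 0.038144.
Rearranging for μ₀: μ₀ = (μ_n·τ_n − τ_data·x̄)/τ₀ = (543.9243·0.038144 − 0.037302·542.5) / 0.000842 = 0.511113/0.000842 ≈ 607.0.

μ₀ = 607.0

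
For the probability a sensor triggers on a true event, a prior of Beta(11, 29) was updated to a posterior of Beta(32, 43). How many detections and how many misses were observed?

A Beta(α, β) prior with s successes and f failures in binomial data gives a Beta(α+s, β+f) posterior.
Match parameters: s=32−11=21, f=43−29=14.

21 detections and 14 misses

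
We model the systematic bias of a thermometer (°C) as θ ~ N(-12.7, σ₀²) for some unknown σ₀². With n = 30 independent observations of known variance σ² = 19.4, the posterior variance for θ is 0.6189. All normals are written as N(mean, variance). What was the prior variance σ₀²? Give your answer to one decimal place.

Posterior precision equals prior precision plus data precision: 1/σ_n² = 1/σ₀² + n/σ².
So 1/σ₀² = 1/0.6189 − 30/19.4 = 1.615770 − 1.546392 = 0.069378.
Hence σ₀² = 1/0.069378 ≈ 14.4.

σ₀² = 14.4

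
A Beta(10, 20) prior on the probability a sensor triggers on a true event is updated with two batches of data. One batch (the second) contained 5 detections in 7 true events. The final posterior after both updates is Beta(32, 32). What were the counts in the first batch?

Because Beta–binomial updating is additive in the counts, the combined data contributed (α_post−α_prior, β_post−β_prior) successes and failures.
Total across both batches: 32−10=22 detections, 32−20=12 misses.
Subtract the second batch: 22−5=17 detections and 12−2=10 misses.

17 detections and 10 misses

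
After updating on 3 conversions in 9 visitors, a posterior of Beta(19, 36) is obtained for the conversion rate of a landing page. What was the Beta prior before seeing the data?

Beta(16, 30)

Beta is conjugate to the binomial likelihood: posterior = Beta(α+s, β+f).
So α = 19 − 3 = 16 and β = 36 − 6 = 30.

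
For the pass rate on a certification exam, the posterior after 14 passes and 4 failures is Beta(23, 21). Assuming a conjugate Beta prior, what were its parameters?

Beta(9, 17)

Beta is conjugate to the binomial likelihood: posterior = Beta(α+s, β+f).
Subtract the data counts: 23−14=9, 21−4=17.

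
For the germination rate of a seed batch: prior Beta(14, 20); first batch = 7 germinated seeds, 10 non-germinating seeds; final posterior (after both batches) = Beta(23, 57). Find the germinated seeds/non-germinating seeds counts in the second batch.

Because Beta–binomial updating is additive in the counts, the combined data contributed (α_post−α_prior, β_post−β_prior) successes and failures.
Total across both batches: 23−14=9 germinated seeds, 57−20=37 non-germinating seeds.
Subtract the first batch: 9−7=2 germinated seeds and 37−10=27 non-germinating seeds.

2 germinated seeds and 27 non-germinating seeds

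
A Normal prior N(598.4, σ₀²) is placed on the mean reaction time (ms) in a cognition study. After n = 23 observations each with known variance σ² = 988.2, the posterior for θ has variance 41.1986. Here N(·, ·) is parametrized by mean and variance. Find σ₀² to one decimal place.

σ₀² = 1002.0

For the Normal–Normal model with known σ², precisions add: τ_n = τ₀ + n/σ².
So 1/σ₀² = 1/41.1986 − 23/988.2 = 0.024273 − 0.023275 = 0.000998.
Hence σ₀² = 1/0.000998 ≈ 1002.0.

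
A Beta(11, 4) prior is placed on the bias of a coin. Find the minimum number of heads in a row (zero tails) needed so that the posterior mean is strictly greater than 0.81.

After k heads and 0 tails the posterior is Beta(11+k, 4), with mean (11+k)/(11+4+k).
Set (11+k)/(15+k) > 0.81 and solve: k > (0.81·15 − 11)/(1 − 0.81) = 6.053.
The smallest integer exceeding 6.053 is 7, and checking k=7: (18)/(22) = 0.8182 > 0.81.

k = 7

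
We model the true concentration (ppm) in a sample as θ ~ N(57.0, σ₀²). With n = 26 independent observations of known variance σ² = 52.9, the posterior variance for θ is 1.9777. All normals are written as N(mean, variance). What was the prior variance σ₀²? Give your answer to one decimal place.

σ₀² = 70.7

Posterior precision equals prior precision plus data precision: 1/σ_n² = 1/σ₀² + n/σ².
So 1/σ₀² = 1/1.9777 − 26/52.9 = 0.505638 − 0.491493 = 0.014145.
Hence σ₀² = 1/0.014145 ≈ 70.7.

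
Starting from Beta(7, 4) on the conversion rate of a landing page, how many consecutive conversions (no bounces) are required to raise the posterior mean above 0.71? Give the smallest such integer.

k = 3

After k conversions and 0 bounces the posterior is Beta(7+k, 4), with mean (7+k)/(7+4+k).
Set (7+k)/(11+k) > 0.71 and solve: k > (0.71·11 − 7)/(1 − 0.71) = 2.793.
The smallest integer exceeding 2.793 is 3.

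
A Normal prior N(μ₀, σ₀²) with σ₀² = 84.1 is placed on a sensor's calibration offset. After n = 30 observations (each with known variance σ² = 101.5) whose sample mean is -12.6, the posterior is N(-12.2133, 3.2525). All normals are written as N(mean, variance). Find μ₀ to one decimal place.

μ₀ = -2.6

The posterior mean is a precision-weighted average: μ_n = (τ₀μ₀ + τ_data·x̄)/(τ₀+τ_data), with τ₀=1/σ₀² and τ_data=n/σ².
Here τ₀ = 1/84.1 = 0.011891 and τ_data = 30/101.5 = 0.295567, so τ_n = 0.307458.
Rearranging for μ₀: μ₀ = (μ_n·τ_n − τ_data·x̄)/τ₀ = (-12.2133·0.307458 − 0.295567·-12.6) / 0.011891 = -0.030933/0.011891 ≈ -2.6.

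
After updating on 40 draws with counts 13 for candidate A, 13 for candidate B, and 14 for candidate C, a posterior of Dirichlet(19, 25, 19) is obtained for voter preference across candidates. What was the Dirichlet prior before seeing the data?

Dirichlet(6, 12, 5)

For a Dirichlet(α) prior with multinomial counts c, the posterior is Dirichlet(α + c) componentwise.
Subtract each count from the matching posterior parameter: 19−13=6, 25−13=12, 19−14=5.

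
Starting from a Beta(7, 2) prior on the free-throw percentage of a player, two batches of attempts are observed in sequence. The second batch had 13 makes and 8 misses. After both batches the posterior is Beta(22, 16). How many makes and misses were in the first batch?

2 makes and 6 misses

Because Beta–binomial updating is additive in the counts, the combined data contributed (α_post−α_prior, β_post−β_prior) successes and failures.
Total across both batches: 22−7=15 makes, 16−2=14 misses.
Subtract the second batch: 15−13=2 makes and 14−8=6 misses.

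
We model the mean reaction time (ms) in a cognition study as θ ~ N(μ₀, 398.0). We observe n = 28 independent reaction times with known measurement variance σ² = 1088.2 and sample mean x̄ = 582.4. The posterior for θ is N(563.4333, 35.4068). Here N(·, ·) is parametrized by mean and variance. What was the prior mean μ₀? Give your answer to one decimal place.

The posterior mean is a precision-weighted average: μ_n = (τ₀μ₀ + τ_data·x̄)/(τ₀+τ_data), with τ₀=1/σ₀² and τ_data=n/σ².
Here τ₀ = 1/398.0 = 0.002513 and τ_data = 28/1088.2 = 0.025731, so τ_n = 0.028244.
Rearranging for μ₀: μ₀ = (μ_n·τ_n − τ_data·x̄)/τ₀ = (563.4333·0.028244 − 0.025731·582.4) / 0.002513 = 0.927876/0.002513 ≈ 369.2.

μ₀ = 369.2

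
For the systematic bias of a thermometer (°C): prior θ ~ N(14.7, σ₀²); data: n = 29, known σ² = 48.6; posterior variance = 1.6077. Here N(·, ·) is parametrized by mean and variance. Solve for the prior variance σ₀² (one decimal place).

Posterior precision equals prior precision plus data precision: 1/σ_n² = 1/σ₀² + n/σ².
So 1/σ₀² = 1/1.6077 − 29/48.6 = 0.622007 − 0.596708 = 0.025299.
Hence σ₀² = 1/0.025299 ≈ 39.5.

σ₀² = 39.5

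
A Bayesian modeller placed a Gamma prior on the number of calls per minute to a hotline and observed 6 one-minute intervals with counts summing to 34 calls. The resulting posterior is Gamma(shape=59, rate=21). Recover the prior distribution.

Gamma(shape=25, rate=15)

Gamma–Poisson conjugacy: posterior shape = α + Σxᵢ, posterior rate = β + n.
So α = 59 − 34 = 25 and β = 21 − 6 = 15.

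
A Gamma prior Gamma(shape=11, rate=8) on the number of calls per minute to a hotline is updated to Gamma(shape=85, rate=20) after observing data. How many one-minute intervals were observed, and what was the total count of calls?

n = 12 one-minute intervals with total 74 calls

Gamma–Poisson conjugacy: posterior shape = α + Σxᵢ, posterior rate = β + n.
Matching: Σxᵢ = 85 − 11 = 74 and n = 20 − 8 = 12.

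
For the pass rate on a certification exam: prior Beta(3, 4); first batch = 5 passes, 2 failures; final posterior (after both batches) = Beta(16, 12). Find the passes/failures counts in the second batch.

Because Beta–binomial updating is additive in the counts, the combined data contributed (α_post−α_prior, β_post−β_prior) successes and failures.
Total across both batches: 16−3=13 passes, 12−4=8 failures.
Subtract the first batch: 13−5=8 passes and 8−2=6 failures.

8 passes and 6 failures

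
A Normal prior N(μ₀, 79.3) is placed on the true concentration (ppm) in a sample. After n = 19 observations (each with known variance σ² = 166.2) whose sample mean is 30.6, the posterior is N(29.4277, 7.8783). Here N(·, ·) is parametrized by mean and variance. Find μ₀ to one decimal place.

μ₀ = 18.8

With known observation variance, the Normal–Normal posterior has precision τ_n = τ₀ + n/σ² and mean μ_n = (τ₀μ₀ + (n/σ²)x̄)/τ_n.
Here τ₀ = 1/79.3 = 0.012610 and τ_data = 19/166.2 = 0.114320, so τ_n = 0.126930.
Rearranging for μ₀: μ₀ = (μ_n·τ_n − τ_data·x̄)/τ₀ = (29.4277·0.126930 − 0.114320·30.6) / 0.012610 = 0.237066/0.012610 ≈ 18.8.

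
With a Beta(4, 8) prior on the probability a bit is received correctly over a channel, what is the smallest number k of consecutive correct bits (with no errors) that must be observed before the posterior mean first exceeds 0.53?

k = 6

After k correct bits and 0 errors the posterior is Beta(4+k, 8), with mean (4+k)/(4+8+k).
Set (4+k)/(12+k) > 0.53 and solve: k > (0.53·12 − 4)/(1 − 0.53) = 5.021.
The smallest integer exceeding 5.021 is 6, and checking k=6: (10)/(18) = 0.5556 > 0.53.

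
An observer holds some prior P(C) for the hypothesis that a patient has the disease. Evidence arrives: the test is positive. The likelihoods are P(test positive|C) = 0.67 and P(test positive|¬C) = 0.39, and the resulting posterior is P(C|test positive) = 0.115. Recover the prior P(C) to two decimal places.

P(C) = 0.07

Bayes' rule in odds form gives O(C|E) = O(C)·[P(E|C)/P(E|¬C)], hence O(C) = O(C|E)/LR.
Posterior odds = 0.115/(1−0.115) = 0.1299. LR = 0.67/0.39 = 1.7179.
Prior odds = 0.1299/1.7179 = 0.0756, so P(C) = 0.0756/(1+0.0756) ≈ 0.07.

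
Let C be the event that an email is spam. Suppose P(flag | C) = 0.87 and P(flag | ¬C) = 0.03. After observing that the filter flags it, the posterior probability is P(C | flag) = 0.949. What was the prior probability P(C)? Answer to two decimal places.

P(C) = 0.39

Bayes' rule in odds form gives O(C|E) = O(C)·[P(E|C)/P(E|¬C)], hence O(C) = O(C|E)/LR.
Posterior odds = 0.949/(1−0.949) = 18.6078. LR = 0.87/0.03 = 29.0000.
Prior odds = 18.6078/29.0000 = 0.6416, so P(C) = 0.6416/(1+0.6416) ≈ 0.39.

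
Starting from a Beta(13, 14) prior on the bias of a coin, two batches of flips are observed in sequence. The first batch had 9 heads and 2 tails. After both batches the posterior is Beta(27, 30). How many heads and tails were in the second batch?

5 heads and 14 tails

Because Beta–binomial updating is additive in the counts, the combined data contributed (α_post−α_prior, β_post−β_prior) successes and failures.
Total across both batches: 27−13=14 heads, 30−14=16 tails.
Subtract the first batch: 14−9=5 heads and 16−2=14 tails.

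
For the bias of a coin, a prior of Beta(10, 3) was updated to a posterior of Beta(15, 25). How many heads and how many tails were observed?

A Beta(α, β) prior with s successes and f failures in binomial data gives a Beta(α+s, β+f) posterior.
So s = 15 − 10 = 5 and f = 25 − 3 = 22.

5 heads and 22 tails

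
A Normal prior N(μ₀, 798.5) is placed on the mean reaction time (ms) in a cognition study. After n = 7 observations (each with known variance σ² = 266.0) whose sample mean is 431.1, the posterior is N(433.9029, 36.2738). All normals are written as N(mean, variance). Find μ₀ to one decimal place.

μ₀ = 492.8

The posterior mean is a precision-weighted average: μ_n = (τ₀μ₀ + τ_data·x̄)/(τ₀+τ_data), with τ₀=1/σ₀² and τ_data=n/σ².
Here τ₀ = 1/798.5 = 0.001252 and τ_data = 7/266.0 = 0.026316, so τ_n = 0.027568.
Rearranging for μ₀: μ₀ = (μ_n·τ_n − τ_data·x̄)/τ₀ = (433.9029·0.027568 − 0.026316·431.1) / 0.001252 = 0.617008/0.001252 ≈ 492.8.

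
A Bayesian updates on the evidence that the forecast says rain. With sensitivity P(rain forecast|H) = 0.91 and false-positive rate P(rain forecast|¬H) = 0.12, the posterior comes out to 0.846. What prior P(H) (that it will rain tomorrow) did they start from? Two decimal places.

P(H) = 0.42

Bayes' rule in odds form gives O(H|E) = O(H)·[P(E|H)/P(E|¬H)], hence O(H) = O(H|E)/LR.
Posterior odds = 0.846/(1−0.846) = 5.4935. LR = 0.91/0.12 = 7.5833.
Prior odds = 5.4935/7.5833 = 0.7244, so P(H) = 0.7244/(1+0.7244) ≈ 0.42.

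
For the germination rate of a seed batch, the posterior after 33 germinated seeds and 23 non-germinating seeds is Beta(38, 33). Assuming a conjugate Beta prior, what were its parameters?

Under Beta–binomial conjugacy the posterior parameters are (a+s, b+f).
Subtract the data counts: 38−33=5, 33−23=10.

Beta(5, 10)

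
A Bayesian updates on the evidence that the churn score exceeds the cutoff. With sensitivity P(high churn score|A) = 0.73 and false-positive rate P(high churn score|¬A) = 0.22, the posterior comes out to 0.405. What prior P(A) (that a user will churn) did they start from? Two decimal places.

P(A) = 0.17

Bayes' rule in odds form gives O(A|E) = O(A)·[P(E|A)/P(E|¬A)], hence O(A) = O(A|E)/LR.
Posterior odds = 0.405/(1−0.405) = 0.6807. LR = 0.73/0.22 = 3.3182.
Prior odds = 0.6807/3.3182 = 0.2051, so P(A) = 0.2051/(1+0.2051) ≈ 0.17.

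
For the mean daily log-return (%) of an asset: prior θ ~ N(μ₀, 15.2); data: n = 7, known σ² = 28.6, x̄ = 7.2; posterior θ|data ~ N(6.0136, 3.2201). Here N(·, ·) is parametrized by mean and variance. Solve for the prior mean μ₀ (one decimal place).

The posterior mean is a precision-weighted average: μ_n = (τ₀μ₀ + τ_data·x̄)/(τ₀+τ_data), with τ₀=1/σ₀² and τ_data=n/σ².
Here τ₀ = 1/15.2 = 0.065789 and τ_data = 7/28.6 = 0.244755, so τ_n = 0.310544.
Rearranging for μ₀: μ₀ = (μ_n·τ_n − τ_data·x̄)/τ₀ = (6.0136·0.310544 − 0.244755·7.2) / 0.065789 = 0.105251/0.065789 ≈ 1.6.

μ₀ = 1.6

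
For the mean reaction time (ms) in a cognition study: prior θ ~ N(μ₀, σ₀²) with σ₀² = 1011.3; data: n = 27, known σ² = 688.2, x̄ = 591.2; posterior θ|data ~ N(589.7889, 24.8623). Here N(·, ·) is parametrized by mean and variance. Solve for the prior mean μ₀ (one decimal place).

With known observation variance, the Normal–Normal posterior has precision τ_n = τ₀ + n/σ² and mean μ_n = (τ₀μ₀ + (n/σ²)x̄)/τ_n.
Here τ₀ = 1/1011.3 = 0.000989 and τ_data = 27/688.2 = 0.039233, so τ_n = 0.040222.
Rearranging for μ₀: μ₀ = (μ_n·τ_n − τ_data·x̄)/τ₀ = (589.7889·0.040222 − 0.039233·591.2) / 0.000989 = 0.527940/0.000989 ≈ 533.8.

μ₀ = 533.8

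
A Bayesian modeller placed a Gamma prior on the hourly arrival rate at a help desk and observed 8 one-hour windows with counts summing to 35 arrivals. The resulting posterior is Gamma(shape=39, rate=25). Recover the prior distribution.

Gamma(shape=4, rate=17)

A Gamma(α, β) prior (rate parametrization) on a Poisson rate with n observations summing to S gives posterior Gamma(α+S, β+n).
So α = 39 − 35 = 4 and β = 25 − 8 = 17.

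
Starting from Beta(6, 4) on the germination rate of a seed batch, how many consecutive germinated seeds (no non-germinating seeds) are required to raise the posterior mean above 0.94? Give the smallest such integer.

k = 57

After k germinated seeds and 0 non-germinating seeds the posterior is Beta(6+k, 4), with mean (6+k)/(6+4+k).
Set (6+k)/(10+k) > 0.94 and solve: k > (0.94·10 − 6)/(1 − 0.94) = 56.667.
The smallest integer exceeding 56.667 is 57.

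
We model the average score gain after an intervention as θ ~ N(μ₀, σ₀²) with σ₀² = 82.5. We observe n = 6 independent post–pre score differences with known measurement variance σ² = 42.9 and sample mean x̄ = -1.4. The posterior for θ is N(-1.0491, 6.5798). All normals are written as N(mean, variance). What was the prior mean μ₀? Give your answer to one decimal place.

With known observation variance, the Normal–Normal posterior has precision τ_n = τ₀ + n/σ² and mean μ_n = (τ₀μ₀ + (n/σ²)x̄)/τ_n.
Here τ₀ = 1/82.5 = 0.012121 and τ_data = 6/42.9 = 0.139860, so τ_n = 0.151981.
Rearranging for μ₀: μ₀ = (μ_n·τ_n − τ_data·x̄)/τ₀ = (-1.0491·0.151981 − 0.139860·-1.4) / 0.012121 = 0.036361/0.012121 ≈ 3.0.

μ₀ = 3.0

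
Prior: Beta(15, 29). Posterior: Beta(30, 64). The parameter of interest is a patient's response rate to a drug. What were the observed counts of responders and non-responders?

15 responders and 35 non-responders

Under Beta–binomial conjugacy the posterior parameters are (α+s, β+f).
Match parameters: s=30−15=15, f=64−29=35.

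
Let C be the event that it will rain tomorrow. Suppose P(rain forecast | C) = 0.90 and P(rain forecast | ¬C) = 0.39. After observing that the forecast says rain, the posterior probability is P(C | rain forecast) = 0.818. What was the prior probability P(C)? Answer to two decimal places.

Bayes' rule in odds form gives O(C|E) = O(C)·[P(E|C)/P(E|¬C)], hence O(C) = O(C|E)/LR.
Posterior odds = 0.818/(1−0.818) = 4.4945. LR = 0.90/0.39 = 2.3077.
Prior odds = 4.4945/2.3077 = 1.9476, so P(C) = 1.9476/(1+1.9476) ≈ 0.66.

P(C) = 0.66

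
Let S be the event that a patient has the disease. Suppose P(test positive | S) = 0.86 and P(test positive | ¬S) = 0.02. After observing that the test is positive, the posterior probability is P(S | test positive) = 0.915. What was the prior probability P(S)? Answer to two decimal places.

In odds form, posterior odds = prior odds × likelihood ratio, so prior odds = posterior odds ÷ LR.
Posterior odds = 0.915/(1−0.915) = 10.7647. LR = 0.86/0.02 = 43.0000.
Prior odds = 10.7647/43.0000 = 0.2503, so P(S) = 0.2503/(1+0.2503) ≈ 0.20.

P(S) = 0.20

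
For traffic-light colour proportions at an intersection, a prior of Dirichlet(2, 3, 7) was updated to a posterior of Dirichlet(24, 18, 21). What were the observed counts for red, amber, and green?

For a Dirichlet(α) prior with multinomial counts c, the posterior is Dirichlet(α + c) componentwise.
Counts are posterior − prior componentwise: 24−2=22, 18−3=15, 21−7=14.

counts (22, 15, 14)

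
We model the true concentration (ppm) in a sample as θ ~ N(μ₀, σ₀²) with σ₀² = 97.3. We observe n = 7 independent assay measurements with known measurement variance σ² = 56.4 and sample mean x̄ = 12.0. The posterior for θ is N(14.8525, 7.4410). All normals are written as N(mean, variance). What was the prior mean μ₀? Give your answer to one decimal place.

μ₀ = 49.3

With known observation variance, the Normal–Normal posterior has precision τ_n = τ₀ + n/σ² and mean μ_n = (τ₀μ₀ + (n/σ²)x̄)/τ_n.
Here τ₀ = 1/97.3 = 0.010277 and τ_data = 7/56.4 = 0.124113, so τ_n = 0.134390.
Rearranging for μ₀: μ₀ = (μ_n·τ_n − τ_data·x̄)/τ₀ = (14.8525·0.134390 − 0.124113·12.0) / 0.010277 = 0.506671/0.010277 ≈ 49.3.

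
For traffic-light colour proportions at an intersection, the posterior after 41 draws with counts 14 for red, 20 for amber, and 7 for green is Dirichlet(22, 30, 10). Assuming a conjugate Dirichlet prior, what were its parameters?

For a Dirichlet(α) prior with multinomial counts c, the posterior is Dirichlet(α + c) componentwise.
Subtract each count from the matching posterior parameter: 22−14=8, 30−20=10, 10−7=3.

Dirichlet(8, 10, 3)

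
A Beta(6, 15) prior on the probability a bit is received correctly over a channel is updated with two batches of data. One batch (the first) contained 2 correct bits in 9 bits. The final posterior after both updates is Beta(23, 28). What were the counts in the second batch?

Sequential conjugate updates are equivalent to a single update on the pooled data, so total successes = posterior α − prior α and total failures = posterior β − prior β.
Total across both batches: 23−6=17 correct bits, 28−15=13 errors.
Subtract the first batch: 17−2=15 correct bits and 13−7=6 errors.

15 correct bits and 6 errors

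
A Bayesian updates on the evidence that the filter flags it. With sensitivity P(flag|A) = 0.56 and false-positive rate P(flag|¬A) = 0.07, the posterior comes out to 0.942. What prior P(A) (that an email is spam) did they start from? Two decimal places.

P(A) = 0.67

Bayes' rule in odds form gives O(A|E) = O(A)·[P(E|A)/P(E|¬A)], hence O(A) = O(A|E)/LR.
Posterior odds = 0.942/(1−0.942) = 16.2414. LR = 0.56/0.07 = 8.0000.
Prior odds = 16.2414/8.0000 = 2.0302, so P(A) = 2.0302/(1+2.0302) ≈ 0.67.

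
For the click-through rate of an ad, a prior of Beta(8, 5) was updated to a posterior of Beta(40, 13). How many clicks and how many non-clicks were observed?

A Beta(α, β) prior with s successes and f failures in binomial data gives a Beta(α+s, β+f) posterior.
Match parameters: s=40−8=32, f=13−5=8.

32 clicks and 8 non-clicks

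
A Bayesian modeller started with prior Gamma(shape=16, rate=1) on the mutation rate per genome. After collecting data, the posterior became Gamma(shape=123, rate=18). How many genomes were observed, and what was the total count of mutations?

A Gamma(α, β) prior (rate parametrization) on a Poisson rate with n observations summing to S gives posterior Gamma(α+S, β+n).
Matching: Σxᵢ = 123 − 16 = 107 and n = 18 − 1 = 17.

n = 17 genomes with total 107 mutations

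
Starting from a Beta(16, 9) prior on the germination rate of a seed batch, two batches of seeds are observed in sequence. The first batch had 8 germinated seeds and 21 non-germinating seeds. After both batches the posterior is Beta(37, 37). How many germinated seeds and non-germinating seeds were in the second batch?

Sequential conjugate updates are equivalent to a single update on the pooled data, so total successes = posterior α − prior α and total failures = posterior β − prior β.
Total across both batches: 37−16=21 germinated seeds, 37−9=28 non-germinating seeds.
Subtract the first batch: 21−8=13 germinated seeds and 28−21=7 non-germinating seeds.

13 germinated seeds and 7 non-germinating seeds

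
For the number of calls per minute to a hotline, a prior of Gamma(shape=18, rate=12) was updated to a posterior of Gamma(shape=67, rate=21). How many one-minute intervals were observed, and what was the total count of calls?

Gamma–Poisson conjugacy: posterior shape = α + Σxᵢ, posterior rate = β + n.
Matching: Σxᵢ = 67 − 18 = 49 and n = 21 − 12 = 9.

n = 9 one-minute intervals with total 49 calls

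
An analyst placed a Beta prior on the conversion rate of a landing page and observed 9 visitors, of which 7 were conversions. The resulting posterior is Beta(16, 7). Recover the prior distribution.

Beta(9, 5)

Beta is conjugate to the binomial likelihood: posterior = Beta(α+s, β+f).
So α = 16 − 7 = 9 and β = 7 − 2 = 5.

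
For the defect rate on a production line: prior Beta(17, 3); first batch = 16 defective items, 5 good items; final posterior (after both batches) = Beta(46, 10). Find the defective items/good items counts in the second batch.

13 defective items and 2 good items

Sequential conjugate updates are equivalent to a single update on the pooled data, so total successes = posterior α − prior α and total failures = posterior β − prior β.
Total across both batches: 46−17=29 defective items, 10−3=7 good items.
Subtract the first batch: 29−16=13 defective items and 7−5=2 good items.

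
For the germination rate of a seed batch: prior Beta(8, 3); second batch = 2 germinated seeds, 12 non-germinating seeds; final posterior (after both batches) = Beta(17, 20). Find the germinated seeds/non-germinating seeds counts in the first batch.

7 germinated seeds and 5 non-germinating seeds

Because Beta–binomial updating is additive in the counts, the combined data contributed (α_post−α_prior, β_post−β_prior) successes and failures.
Total across both batches: 17−8=9 germinated seeds, 20−3=17 non-germinating seeds.
Subtract the second batch: 9−2=7 germinated seeds and 17−12=5 non-germinating seeds.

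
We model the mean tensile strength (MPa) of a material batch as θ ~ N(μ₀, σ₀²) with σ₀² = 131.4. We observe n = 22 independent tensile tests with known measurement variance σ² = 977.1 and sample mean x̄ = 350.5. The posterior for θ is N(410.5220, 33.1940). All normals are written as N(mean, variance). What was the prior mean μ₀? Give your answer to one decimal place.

μ₀ = 588.1

The posterior mean is a precision-weighted average: μ_n = (τ₀μ₀ + τ_data·x̄)/(τ₀+τ_data), with τ₀=1/σ₀² and τ_data=n/σ².
Here τ₀ = 1/131.4 = 0.007610 and τ_data = 22/977.1 = 0.022516, so τ_n = 0.030126.
Rearranging for μ₀: μ₀ = (μ_n·τ_n − τ_data·x̄)/τ₀ = (410.5220·0.030126 − 0.022516·350.5) / 0.007610 = 4.475528/0.007610 ≈ 588.1.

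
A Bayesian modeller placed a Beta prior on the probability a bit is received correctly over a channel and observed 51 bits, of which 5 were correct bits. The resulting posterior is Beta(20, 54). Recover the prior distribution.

A Beta(a, b) prior with s successes and f failures in binomial data gives a Beta(a+s, b+f) posterior.
Subtract the data counts: 20−5=15, 54−46=8.

Beta(15, 8)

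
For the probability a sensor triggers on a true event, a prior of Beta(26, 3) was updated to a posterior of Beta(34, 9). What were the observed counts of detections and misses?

8 detections and 6 misses

Under Beta–binomial conjugacy the posterior parameters are (α+s, β+f).
So s = 34 − 26 = 8 and f = 9 − 3 = 6.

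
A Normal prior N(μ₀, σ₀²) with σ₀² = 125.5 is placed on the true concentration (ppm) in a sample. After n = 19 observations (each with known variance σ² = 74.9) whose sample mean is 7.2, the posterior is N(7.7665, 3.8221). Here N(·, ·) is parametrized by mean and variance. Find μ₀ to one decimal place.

The posterior mean is a precision-weighted average: μ_n = (τ₀μ₀ + τ_data·x̄)/(τ₀+τ_data), with τ₀=1/σ₀² and τ_data=n/σ².
Here τ₀ = 1/125.5 = 0.007968 and τ_data = 19/74.9 = 0.253672, so τ_n = 0.261640.
Rearranging for μ₀: μ₀ = (μ_n·τ_n − τ_data·x̄)/τ₀ = (7.7665·0.261640 − 0.253672·7.2) / 0.007968 = 0.205589/0.007968 ≈ 25.8.

μ₀ = 25.8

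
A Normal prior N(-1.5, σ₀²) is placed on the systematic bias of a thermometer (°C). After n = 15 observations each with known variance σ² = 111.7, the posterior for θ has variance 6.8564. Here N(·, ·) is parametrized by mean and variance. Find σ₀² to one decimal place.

For the Normal–Normal model with known σ², precisions add: τ_n = τ₀ + n/σ².
So 1/σ₀² = 1/6.8564 − 15/111.7 = 0.145849 − 0.134288 = 0.011561.
Hence σ₀² = 1/0.011561 ≈ 86.5.

σ₀² = 86.5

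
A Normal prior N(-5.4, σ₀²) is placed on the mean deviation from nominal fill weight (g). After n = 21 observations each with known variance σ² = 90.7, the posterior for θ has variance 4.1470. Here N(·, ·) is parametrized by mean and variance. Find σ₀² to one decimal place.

σ₀² = 104.1

Posterior precision equals prior precision plus data precision: 1/σ_n² = 1/σ₀² + n/σ².
So 1/σ₀² = 1/4.1470 − 21/90.7 = 0.241138 − 0.231533 = 0.009605.
Hence σ₀² = 1/0.009605 ≈ 104.1.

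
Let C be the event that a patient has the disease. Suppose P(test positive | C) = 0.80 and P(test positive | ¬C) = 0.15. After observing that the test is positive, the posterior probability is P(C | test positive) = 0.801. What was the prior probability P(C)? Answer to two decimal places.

Bayes' rule in odds form gives O(C|E) = O(C)·[P(E|C)/P(E|¬C)], hence O(C) = O(C|E)/LR.
Posterior odds = 0.801/(1−0.801) = 4.0251. LR = 0.80/0.15 = 5.3333.
Prior odds = 4.0251/5.3333 = 0.7547, so P(C) = 0.7547/(1+0.7547) ≈ 0.43.

P(C) = 0.43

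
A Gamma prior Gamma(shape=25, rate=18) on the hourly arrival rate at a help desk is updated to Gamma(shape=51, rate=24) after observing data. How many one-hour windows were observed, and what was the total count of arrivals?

Gamma–Poisson conjugacy: posterior shape = α + Σxᵢ, posterior rate = β + n.
Matching: Σxᵢ = 51 − 25 = 26 and n = 24 − 18 = 6.

n = 6 one-hour windows with total 26 arrivals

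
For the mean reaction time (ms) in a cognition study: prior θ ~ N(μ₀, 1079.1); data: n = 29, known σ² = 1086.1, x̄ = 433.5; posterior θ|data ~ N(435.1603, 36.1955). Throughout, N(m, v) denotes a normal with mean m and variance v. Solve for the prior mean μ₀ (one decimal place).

μ₀ = 483.0

With known observation variance, the Normal–Normal posterior has precision τ_n = τ₀ + n/σ² and mean μ_n = (τ₀μ₀ + (n/σ²)x̄)/τ_n.
Here τ₀ = 1/1079.1 = 0.000927 and τ_data = 29/1086.1 = 0.026701, so τ_n = 0.027628.
Rearranging for μ₀: μ₀ = (μ_n·τ_n − τ_data·x̄)/τ₀ = (435.1603·0.027628 − 0.026701·433.5) / 0.000927 = 0.447725/0.000927 ≈ 483.0.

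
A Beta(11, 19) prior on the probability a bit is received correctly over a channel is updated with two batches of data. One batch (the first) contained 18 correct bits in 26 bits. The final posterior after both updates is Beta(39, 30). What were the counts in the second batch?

Sequential conjugate updates are equivalent to a single update on the pooled data, so total successes = posterior α − prior α and total failures = posterior β − prior β.
Total across both batches: 39−11=28 correct bits, 30−19=11 errors.
Subtract the first batch: 28−18=10 correct bits and 11−8=3 errors.

10 correct bits and 3 errors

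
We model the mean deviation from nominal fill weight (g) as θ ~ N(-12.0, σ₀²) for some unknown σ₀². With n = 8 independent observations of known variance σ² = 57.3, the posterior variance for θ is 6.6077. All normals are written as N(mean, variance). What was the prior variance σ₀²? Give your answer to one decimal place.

For the Normal–Normal model with known σ², precisions add: τ_n = τ₀ + n/σ².
So 1/σ₀² = 1/6.6077 − 8/57.3 = 0.151339 − 0.139616 = 0.011723.
Hence σ₀² = 1/0.011723 ≈ 85.3.

σ₀² = 85.3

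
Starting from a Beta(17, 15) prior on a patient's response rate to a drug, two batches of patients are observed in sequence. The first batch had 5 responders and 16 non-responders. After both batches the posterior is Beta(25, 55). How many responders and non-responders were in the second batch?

Because Beta–binomial updating is additive in the counts, the combined data contributed (α_post−α_prior, β_post−β_prior) successes and failures.
Total across both batches: 25−17=8 responders, 55−15=40 non-responders.
Subtract the first batch: 8−5=3 responders and 40−16=24 non-responders.

3 responders and 24 non-responders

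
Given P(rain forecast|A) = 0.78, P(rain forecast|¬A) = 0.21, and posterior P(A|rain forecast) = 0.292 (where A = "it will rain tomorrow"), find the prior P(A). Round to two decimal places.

P(A) = 0.10

Bayes' rule in odds form gives O(A|E) = O(A)·[P(E|A)/P(E|¬A)], hence O(A) = O(A|E)/LR.
Posterior odds = 0.292/(1−0.292) = 0.4124. LR = 0.78/0.21 = 3.7143.
Prior odds = 0.4124/3.7143 = 0.1110, so P(A) = 0.1110/(1+0.1110) ≈ 0.10.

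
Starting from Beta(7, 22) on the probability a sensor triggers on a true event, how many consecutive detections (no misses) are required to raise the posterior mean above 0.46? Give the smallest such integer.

k = 12

After k detections and 0 misses the posterior is Beta(7+k, 22), with mean (7+k)/(7+22+k).
Set (7+k)/(29+k) > 0.46 and solve: k > (0.46·29 − 7)/(1 − 0.46) = 11.741.
The smallest integer exceeding 11.741 is 12.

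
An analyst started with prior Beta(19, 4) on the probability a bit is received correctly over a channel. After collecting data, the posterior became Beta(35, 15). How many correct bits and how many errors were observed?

16 correct bits and 11 errors

Under Beta–binomial conjugacy the posterior parameters are (α+s, β+f).
So s = 35 − 19 = 16 and f = 15 − 4 = 11.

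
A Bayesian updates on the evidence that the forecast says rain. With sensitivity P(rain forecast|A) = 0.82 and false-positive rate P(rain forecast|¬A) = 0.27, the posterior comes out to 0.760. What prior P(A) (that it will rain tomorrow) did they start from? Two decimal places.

P(A) = 0.51

Bayes' rule in odds form gives O(A|E) = O(A)·[P(E|A)/P(E|¬A)], hence O(A) = O(A|E)/LR.
Posterior odds = 0.760/(1−0.760) = 3.1667. LR = 0.82/0.27 = 3.0370.
Prior odds = 3.1667/3.0370 = 1.0427, so P(A) = 1.0427/(1+1.0427) ≈ 0.51.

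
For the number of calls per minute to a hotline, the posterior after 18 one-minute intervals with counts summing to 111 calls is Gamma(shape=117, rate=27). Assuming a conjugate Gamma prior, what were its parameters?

Gamma(shape=6, rate=9)

A Gamma(α, β) prior (rate parametrization) on a Poisson rate with n observations summing to S gives posterior Gamma(α+S, β+n).
So α = 117 − 111 = 6 and β = 27 − 18 = 9.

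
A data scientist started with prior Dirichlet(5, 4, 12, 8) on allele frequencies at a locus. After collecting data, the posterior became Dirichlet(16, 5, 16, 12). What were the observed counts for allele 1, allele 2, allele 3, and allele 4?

counts (11, 1, 4, 4)

For a Dirichlet(α) prior with multinomial counts c, the posterior is Dirichlet(α + c) componentwise.
Counts are posterior − prior componentwise: 16−5=11, 5−4=1, 16−12=4, 12−8=4.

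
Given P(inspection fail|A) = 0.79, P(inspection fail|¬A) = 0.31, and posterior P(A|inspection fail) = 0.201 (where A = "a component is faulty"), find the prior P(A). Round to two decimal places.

P(A) = 0.09

Bayes' rule in odds form gives O(A|E) = O(A)·[P(E|A)/P(E|¬A)], hence O(A) = O(A|E)/LR.
Posterior odds = 0.201/(1−0.201) = 0.2516. LR = 0.79/0.31 = 2.5484.
Prior odds = 0.2516/2.5484 = 0.0987, so P(A) = 0.0987/(1+0.0987) ≈ 0.09.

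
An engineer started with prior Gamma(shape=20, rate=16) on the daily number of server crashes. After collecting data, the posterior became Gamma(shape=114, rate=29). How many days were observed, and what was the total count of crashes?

n = 13 days with total 94 crashes

Gamma–Poisson conjugacy: posterior shape = α + Σxᵢ, posterior rate = β + n.
Matching: Σxᵢ = 114 − 20 = 94 and n = 29 − 16 = 13.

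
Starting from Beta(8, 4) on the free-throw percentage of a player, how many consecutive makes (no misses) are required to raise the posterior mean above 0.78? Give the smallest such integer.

After k makes and 0 misses the posterior is Beta(8+k, 4), with mean (8+k)/(8+4+k).
Set (8+k)/(12+k) > 0.78 and solve: k > (0.78·12 − 8)/(1 − 0.78) = 6.182.
The smallest integer exceeding 6.182 is 7.

k = 7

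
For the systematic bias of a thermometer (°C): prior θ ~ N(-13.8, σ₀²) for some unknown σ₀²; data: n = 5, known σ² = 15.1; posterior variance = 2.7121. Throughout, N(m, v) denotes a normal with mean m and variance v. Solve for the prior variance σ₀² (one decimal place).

For the Normal–Normal model with known σ², precisions add: τ_n = τ₀ + n/σ².
So 1/σ₀² = 1/2.7121 − 5/15.1 = 0.368718 − 0.331126 = 0.037592.
Hence σ₀² = 1/0.037592 ≈ 26.6.

σ₀² = 26.6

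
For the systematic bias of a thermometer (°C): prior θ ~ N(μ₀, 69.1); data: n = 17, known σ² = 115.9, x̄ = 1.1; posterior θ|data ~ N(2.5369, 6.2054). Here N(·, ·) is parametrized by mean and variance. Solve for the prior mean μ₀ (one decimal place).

The posterior mean is a precision-weighted average: μ_n = (τ₀μ₀ + τ_data·x̄)/(τ₀+τ_data), with τ₀=1/σ₀² and τ_data=n/σ².
Here τ₀ = 1/69.1 = 0.014472 and τ_data = 17/115.9 = 0.146678, so τ_n = 0.161150.
Rearranging for μ₀: μ₀ = (μ_n·τ_n − τ_data·x̄)/τ₀ = (2.5369·0.161150 − 0.146678·1.1) / 0.014472 = 0.247476/0.014472 ≈ 17.1.

μ₀ = 17.1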